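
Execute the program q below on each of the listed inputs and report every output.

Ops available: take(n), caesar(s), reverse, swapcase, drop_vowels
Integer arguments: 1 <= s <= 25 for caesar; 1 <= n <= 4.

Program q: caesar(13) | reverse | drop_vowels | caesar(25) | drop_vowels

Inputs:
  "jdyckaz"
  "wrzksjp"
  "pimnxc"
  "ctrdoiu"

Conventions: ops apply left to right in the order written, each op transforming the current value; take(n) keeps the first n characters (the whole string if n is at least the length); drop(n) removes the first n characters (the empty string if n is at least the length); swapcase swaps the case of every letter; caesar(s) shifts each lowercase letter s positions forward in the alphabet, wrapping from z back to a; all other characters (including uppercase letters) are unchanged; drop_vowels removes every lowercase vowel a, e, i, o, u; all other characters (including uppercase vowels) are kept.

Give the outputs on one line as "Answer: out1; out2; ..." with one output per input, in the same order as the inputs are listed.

Execution, op by op:
  "jdyckaz" -> "wqlpxnm" -> "mnxplqw" -> "mnxplqw" -> "lmwokpv" -> "lmwkpv"
  "wrzksjp" -> "jemxfwc" -> "cwfxmej" -> "cwfxmj" -> "bvewli" -> "bvwl"
  "pimnxc" -> "cvzakp" -> "pkazvc" -> "pkzvc" -> "ojyub" -> "jyb"
  "ctrdoiu" -> "pgeqbvh" -> "hvbqegp" -> "hvbqgp" -> "guapfo" -> "gpf"

"lmwkpv"; "bvwl"; "jyb"; "gpf"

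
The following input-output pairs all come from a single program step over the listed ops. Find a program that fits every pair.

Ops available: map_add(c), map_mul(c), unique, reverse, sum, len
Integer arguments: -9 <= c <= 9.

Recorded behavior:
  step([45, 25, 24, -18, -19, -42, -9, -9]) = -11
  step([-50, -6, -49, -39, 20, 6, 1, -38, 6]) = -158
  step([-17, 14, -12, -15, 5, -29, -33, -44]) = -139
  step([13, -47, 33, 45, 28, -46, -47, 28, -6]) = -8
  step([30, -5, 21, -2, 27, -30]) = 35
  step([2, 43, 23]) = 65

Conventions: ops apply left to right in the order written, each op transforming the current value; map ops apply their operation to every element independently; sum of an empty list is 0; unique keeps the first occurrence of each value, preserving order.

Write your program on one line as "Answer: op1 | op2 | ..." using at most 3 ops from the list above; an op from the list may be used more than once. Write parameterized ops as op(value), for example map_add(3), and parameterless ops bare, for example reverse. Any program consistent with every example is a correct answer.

reverse | map_add(-1) | sum

Check, running the answer program on each example:
  [45, 25, 24, -18, -19, -42, -9, -9] -> [-9, -9, -42, -19, -18, 24, 25, 45] -> [-10, -10, -43, -20, -19, 23, 24, 44] -> -11
  [-50, -6, -49, -39, 20, 6, 1, -38, 6] -> [6, -38, 1, 6, 20, -39, -49, -6, -50] -> [5, -39, 0, 5, 19, -40, -50, -7, -51] -> -158
  [-17, 14, -12, -15, 5, -29, -33, -44] -> [-44, -33, -29, 5, -15, -12, 14, -17] -> [-45, -34, -30, 4, -16, -13, 13, -18] -> -139
  [13, -47, 33, 45, 28, -46, -47, 28, -6] -> [-6, 28, -47, -46, 28, 45, 33, -47, 13] -> [-7, 27, -48, -47, 27, 44, 32, -48, 12] -> -8
  [30, -5, 21, -2, 27, -30] -> [-30, 27, -2, 21, -5, 30] -> [-31, 26, -3, 20, -6, 29] -> 35
  [2, 43, 23] -> [23, 43, 2] -> [22, 42, 1] -> 65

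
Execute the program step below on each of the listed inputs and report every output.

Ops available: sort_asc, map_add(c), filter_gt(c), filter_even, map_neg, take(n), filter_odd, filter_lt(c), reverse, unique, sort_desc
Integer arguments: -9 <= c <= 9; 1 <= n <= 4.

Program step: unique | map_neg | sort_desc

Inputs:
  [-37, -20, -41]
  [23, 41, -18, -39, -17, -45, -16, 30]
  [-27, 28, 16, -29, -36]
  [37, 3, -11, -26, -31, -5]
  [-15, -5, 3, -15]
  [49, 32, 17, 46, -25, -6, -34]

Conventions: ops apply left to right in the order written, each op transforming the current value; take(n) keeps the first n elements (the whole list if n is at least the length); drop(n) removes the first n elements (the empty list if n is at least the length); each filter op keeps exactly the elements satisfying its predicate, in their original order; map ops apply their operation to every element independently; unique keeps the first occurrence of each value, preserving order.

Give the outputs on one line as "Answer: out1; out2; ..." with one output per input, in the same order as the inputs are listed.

[41, 37, 20]; [45, 39, 18, 17, 16, -23, -30, -41]; [36, 29, 27, -16, -28]; [31, 26, 11, 5, -3, -37]; [15, 5, -3]; [34, 25, 6, -17, -32, -46, -49]

Execution, op by op:
  [-37, -20, -41] -> [-37, -20, -41] -> [37, 20, 41] -> [41, 37, 20]
  [23, 41, -18, -39, -17, -45, -16, 30] -> [23, 41, -18, -39, -17, -45, -16, 30] -> [-23, -41, 18, 39, 17, 45, 16, -30] -> [45, 39, 18, 17, 16, -23, -30, -41]
  [-27, 28, 16, -29, -36] -> [-27, 28, 16, -29, -36] -> [27, -28, -16, 29, 36] -> [36, 29, 27, -16, -28]
  [37, 3, -11, -26, -31, -5] -> [37, 3, -11, -26, -31, -5] -> [-37, -3, 11, 26, 31, 5] -> [31, 26, 11, 5, -3, -37]
  [-15, -5, 3, -15] -> [-15, -5, 3] -> [15, 5, -3] -> [15, 5, -3]
  [49, 32, 17, 46, -25, -6, -34] -> [49, 32, 17, 46, -25, -6, -34] -> [-49, -32, -17, -46, 25, 6, 34] -> [34, 25, 6, -17, -32, -46, -49]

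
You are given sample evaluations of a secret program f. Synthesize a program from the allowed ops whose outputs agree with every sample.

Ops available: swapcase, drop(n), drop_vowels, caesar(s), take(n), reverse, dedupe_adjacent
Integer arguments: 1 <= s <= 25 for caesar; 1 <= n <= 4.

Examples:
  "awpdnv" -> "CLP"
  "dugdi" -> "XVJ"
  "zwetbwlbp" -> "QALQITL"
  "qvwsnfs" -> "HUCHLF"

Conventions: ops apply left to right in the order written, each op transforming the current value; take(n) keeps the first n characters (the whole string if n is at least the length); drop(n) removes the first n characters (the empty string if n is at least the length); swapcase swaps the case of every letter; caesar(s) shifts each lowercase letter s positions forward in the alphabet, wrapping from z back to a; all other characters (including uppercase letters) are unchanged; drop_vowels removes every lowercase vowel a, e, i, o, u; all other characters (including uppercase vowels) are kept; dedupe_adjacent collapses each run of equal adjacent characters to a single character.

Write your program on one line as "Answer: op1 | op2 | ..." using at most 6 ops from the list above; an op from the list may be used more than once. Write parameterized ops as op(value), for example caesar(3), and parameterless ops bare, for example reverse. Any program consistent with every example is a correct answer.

caesar(5) | drop_vowels | caesar(21) | reverse | caesar(15) | swapcase

Check, running the answer program on each example:
  "awpdnv" -> "fbuisa" -> "fbs" -> "awn" -> "nwa" -> "clp" -> "CLP"
  "dugdi" -> "izlin" -> "zln" -> "ugi" -> "igu" -> "xvj" -> "XVJ"
  "zwetbwlbp" -> "ebjygbqgu" -> "bjygbqg" -> "wetbwlb" -> "blwbtew" -> "qalqitl" -> "QALQITL"
  "qvwsnfs" -> "vabxskx" -> "vbxskx" -> "qwsnfs" -> "sfnswq" -> "huchlf" -> "HUCHLF"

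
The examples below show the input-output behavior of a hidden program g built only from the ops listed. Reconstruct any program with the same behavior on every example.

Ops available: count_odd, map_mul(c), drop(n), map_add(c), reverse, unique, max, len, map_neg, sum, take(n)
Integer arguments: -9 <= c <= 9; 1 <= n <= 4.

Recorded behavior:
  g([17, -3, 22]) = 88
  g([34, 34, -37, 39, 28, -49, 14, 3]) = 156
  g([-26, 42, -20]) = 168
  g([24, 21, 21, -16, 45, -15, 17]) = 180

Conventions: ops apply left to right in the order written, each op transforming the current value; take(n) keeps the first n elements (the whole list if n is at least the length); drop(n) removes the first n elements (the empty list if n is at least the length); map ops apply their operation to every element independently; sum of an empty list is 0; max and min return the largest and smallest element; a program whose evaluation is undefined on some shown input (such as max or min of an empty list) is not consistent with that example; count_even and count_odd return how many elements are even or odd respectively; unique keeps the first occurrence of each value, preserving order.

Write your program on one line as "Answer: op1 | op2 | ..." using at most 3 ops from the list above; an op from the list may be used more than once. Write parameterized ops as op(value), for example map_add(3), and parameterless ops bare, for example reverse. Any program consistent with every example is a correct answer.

map_mul(4) | max

Check, running the answer program on each example:
  [17, -3, 22] -> [68, -12, 88] -> 88
  [34, 34, -37, 39, 28, -49, 14, 3] -> [136, 136, -148, 156, 112, -196, 56, 12] -> 156
  [-26, 42, -20] -> [-104, 168, -80] -> 168
  [24, 21, 21, -16, 45, -15, 17] -> [96, 84, 84, -64, 180, -60, 68] -> 180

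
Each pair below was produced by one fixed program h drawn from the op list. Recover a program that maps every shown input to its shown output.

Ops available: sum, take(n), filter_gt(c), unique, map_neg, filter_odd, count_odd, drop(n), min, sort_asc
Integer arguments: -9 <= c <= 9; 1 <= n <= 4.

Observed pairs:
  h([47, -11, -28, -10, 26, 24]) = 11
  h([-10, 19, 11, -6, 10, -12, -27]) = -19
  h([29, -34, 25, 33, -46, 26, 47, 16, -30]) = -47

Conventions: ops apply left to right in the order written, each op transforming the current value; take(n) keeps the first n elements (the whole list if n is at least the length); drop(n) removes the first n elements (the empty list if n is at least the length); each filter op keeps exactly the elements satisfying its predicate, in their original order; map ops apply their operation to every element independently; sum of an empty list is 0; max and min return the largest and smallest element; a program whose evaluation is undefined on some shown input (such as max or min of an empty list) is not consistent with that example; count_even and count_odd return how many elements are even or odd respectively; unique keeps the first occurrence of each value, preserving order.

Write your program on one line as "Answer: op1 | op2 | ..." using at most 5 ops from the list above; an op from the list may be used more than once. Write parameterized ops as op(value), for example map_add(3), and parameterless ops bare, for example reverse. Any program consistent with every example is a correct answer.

map_neg | drop(1) | sort_asc | filter_odd | min

Check, running the answer program on each example:
  [47, -11, -28, -10, 26, 24] -> [-47, 11, 28, 10, -26, -24] -> [11, 28, 10, -26, -24] -> [-26, -24, 10, 11, 28] -> [11] -> 11
  [-10, 19, 11, -6, 10, -12, -27] -> [10, -19, -11, 6, -10, 12, 27] -> [-19, -11, 6, -10, 12, 27] -> [-19, -11, -10, 6, 12, 27] -> [-19, -11, 27] -> -19
  [29, -34, 25, 33, -46, 26, 47, 16, -30] -> [-29, 34, -25, -33, 46, -26, -47, -16, 30] -> [34, -25, -33, 46, -26, -47, -16, 30] -> [-47, -33, -26, -25, -16, 30, 34, 46] -> [-47, -33, -25] -> -47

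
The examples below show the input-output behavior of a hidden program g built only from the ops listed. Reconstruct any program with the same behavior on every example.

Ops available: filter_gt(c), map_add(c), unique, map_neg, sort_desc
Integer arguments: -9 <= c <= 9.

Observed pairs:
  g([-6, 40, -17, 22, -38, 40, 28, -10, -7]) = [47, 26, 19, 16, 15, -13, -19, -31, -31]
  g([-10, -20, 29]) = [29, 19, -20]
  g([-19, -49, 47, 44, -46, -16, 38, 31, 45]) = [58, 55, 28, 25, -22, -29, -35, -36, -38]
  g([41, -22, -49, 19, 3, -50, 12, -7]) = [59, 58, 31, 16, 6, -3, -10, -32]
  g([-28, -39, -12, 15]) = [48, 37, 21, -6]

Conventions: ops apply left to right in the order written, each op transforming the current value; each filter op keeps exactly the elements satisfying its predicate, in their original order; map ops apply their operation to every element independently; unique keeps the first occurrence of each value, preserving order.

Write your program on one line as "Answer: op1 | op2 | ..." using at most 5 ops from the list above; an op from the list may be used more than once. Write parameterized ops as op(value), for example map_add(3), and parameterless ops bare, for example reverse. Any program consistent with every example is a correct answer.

map_add(-9) | sort_desc | map_neg | sort_desc

Check, running the answer program on each example:
  [-6, 40, -17, 22, -38, 40, 28, -10, -7] -> [-15, 31, -26, 13, -47, 31, 19, -19, -16] -> [31, 31, 19, 13, -15, -16, -19, -26, -47] -> [-31, -31, -19, -13, 15, 16, 19, 26, 47] -> [47, 26, 19, 16, 15, -13, -19, -31, -31]
  [-10, -20, 29] -> [-19, -29, 20] -> [20, -19, -29] -> [-20, 19, 29] -> [29, 19, -20]
  [-19, -49, 47, 44, -46, -16, 38, 31, 45] -> [-28, -58, 38, 35, -55, -25, 29, 22, 36] -> [38, 36, 35, 29, 22, -25, -28, -55, -58] -> [-38, -36, -35, -29, -22, 25, 28, 55, 58] -> [58, 55, 28, 25, -22, -29, -35, -36, -38]
  [41, -22, -49, 19, 3, -50, 12, -7] -> [32, -31, -58, 10, -6, -59, 3, -16] -> [32, 10, 3, -6, -16, -31, -58, -59] -> [-32, -10, -3, 6, 16, 31, 58, 59] -> [59, 58, 31, 16, 6, -3, -10, -32]
  [-28, -39, -12, 15] -> [-37, -48, -21, 6] -> [6, -21, -37, -48] -> [-6, 21, 37, 48] -> [48, 37, 21, -6]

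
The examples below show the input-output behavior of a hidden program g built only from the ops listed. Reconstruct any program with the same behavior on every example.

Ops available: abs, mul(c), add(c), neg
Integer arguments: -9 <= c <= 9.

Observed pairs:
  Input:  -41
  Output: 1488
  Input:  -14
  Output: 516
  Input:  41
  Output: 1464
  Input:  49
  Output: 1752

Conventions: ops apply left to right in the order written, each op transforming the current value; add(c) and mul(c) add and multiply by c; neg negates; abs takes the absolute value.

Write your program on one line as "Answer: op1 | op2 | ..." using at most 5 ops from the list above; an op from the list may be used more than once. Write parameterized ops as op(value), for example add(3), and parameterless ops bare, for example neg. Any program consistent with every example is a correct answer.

mul(-9) | add(3) | abs | neg | mul(-4)

Check, running the answer program on each example:
  -41 -> 369 -> 372 -> 372 -> -372 -> 1488
  -14 -> 126 -> 129 -> 129 -> -129 -> 516
  41 -> -369 -> -366 -> 366 -> -366 -> 1464
  49 -> -441 -> -438 -> 438 -> -438 -> 1752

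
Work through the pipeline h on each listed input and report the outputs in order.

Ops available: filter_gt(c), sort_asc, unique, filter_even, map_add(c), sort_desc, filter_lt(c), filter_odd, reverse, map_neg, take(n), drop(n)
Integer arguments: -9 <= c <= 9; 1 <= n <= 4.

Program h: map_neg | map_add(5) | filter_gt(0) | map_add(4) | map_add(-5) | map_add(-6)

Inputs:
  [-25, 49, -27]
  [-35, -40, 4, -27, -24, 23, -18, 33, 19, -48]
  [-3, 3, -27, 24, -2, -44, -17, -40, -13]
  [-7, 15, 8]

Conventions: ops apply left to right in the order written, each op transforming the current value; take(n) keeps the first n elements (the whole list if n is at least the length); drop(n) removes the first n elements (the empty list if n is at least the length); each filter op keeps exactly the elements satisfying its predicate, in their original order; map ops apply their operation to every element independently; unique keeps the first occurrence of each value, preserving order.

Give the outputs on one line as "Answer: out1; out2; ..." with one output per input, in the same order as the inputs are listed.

[23, 25]; [33, 38, -6, 25, 22, 16, 46]; [1, -5, 25, 0, 42, 15, 38, 11]; [5]

Execution, op by op:
  [-25, 49, -27] -> [25, -49, 27] -> [30, -44, 32] -> [30, 32] -> [34, 36] -> [29, 31] -> [23, 25]
  [-35, -40, 4, -27, -24, 23, -18, 33, 19, -48] -> [35, 40, -4, 27, 24, -23, 18, -33, -19, 48] -> [40, 45, 1, 32, 29, -18, 23, -28, -14, 53] -> [40, 45, 1, 32, 29, 23, 53] -> [44, 49, 5, 36, 33, 27, 57] -> [39, 44, 0, 31, 28, 22, 52] -> [33, 38, -6, 25, 22, 16, 46]
  [-3, 3, -27, 24, -2, -44, -17, -40, -13] -> [3, -3, 27, -24, 2, 44, 17, 40, 13] -> [8, 2, 32, -19, 7, 49, 22, 45, 18] -> [8, 2, 32, 7, 49, 22, 45, 18] -> [12, 6, 36, 11, 53, 26, 49, 22] -> [7, 1, 31, 6, 48, 21, 44, 17] -> [1, -5, 25, 0, 42, 15, 38, 11]
  [-7, 15, 8] -> [7, -15, -8] -> [12, -10, -3] -> [12] -> [16] -> [11] -> [5]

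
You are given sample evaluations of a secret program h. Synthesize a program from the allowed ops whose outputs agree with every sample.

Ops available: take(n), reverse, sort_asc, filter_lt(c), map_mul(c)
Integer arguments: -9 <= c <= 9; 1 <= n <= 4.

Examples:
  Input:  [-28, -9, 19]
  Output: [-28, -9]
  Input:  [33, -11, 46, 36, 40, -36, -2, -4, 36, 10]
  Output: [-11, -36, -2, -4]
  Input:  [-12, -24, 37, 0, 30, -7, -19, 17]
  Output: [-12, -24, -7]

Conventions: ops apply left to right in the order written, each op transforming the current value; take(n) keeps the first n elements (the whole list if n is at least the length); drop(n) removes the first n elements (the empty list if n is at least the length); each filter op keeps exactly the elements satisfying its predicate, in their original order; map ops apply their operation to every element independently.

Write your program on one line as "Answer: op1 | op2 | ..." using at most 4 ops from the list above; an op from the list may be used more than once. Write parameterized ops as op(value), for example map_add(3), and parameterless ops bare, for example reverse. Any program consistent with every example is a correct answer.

filter_lt(8) | take(4) | filter_lt(-1)

Check, running the answer program on each example:
  [-28, -9, 19] -> [-28, -9] -> [-28, -9] -> [-28, -9]
  [33, -11, 46, 36, 40, -36, -2, -4, 36, 10] -> [-11, -36, -2, -4] -> [-11, -36, -2, -4] -> [-11, -36, -2, -4]
  [-12, -24, 37, 0, 30, -7, -19, 17] -> [-12, -24, 0, -7, -19] -> [-12, -24, 0, -7] -> [-12, -24, -7]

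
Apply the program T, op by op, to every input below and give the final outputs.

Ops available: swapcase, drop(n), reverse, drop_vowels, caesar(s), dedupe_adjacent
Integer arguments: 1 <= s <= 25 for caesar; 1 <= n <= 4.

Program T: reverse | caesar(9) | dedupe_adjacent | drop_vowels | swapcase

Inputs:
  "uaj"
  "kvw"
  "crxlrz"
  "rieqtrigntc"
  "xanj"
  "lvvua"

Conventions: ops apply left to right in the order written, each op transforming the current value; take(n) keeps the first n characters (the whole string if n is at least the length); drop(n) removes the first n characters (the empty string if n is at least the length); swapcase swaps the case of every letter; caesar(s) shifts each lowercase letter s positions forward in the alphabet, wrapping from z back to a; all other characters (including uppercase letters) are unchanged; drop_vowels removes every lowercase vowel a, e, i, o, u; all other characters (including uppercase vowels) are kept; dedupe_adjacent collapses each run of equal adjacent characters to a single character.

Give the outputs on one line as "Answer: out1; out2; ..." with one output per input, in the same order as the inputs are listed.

"SJD"; "FT"; "GL"; "LCWPRCZNR"; "SWJG"; "JD"

Execution, op by op:
  "uaj" -> "jau" -> "sjd" -> "sjd" -> "sjd" -> "SJD"
  "kvw" -> "wvk" -> "fet" -> "fet" -> "ft" -> "FT"
  "crxlrz" -> "zrlxrc" -> "iaugal" -> "iaugal" -> "gl" -> "GL"
  "rieqtrigntc" -> "ctngirtqeir" -> "lcwpracznra" -> "lcwpracznra" -> "lcwprcznr" -> "LCWPRCZNR"
  "xanj" -> "jnax" -> "swjg" -> "swjg" -> "swjg" -> "SWJG"
  "lvvua" -> "auvvl" -> "jdeeu" -> "jdeu" -> "jd" -> "JD"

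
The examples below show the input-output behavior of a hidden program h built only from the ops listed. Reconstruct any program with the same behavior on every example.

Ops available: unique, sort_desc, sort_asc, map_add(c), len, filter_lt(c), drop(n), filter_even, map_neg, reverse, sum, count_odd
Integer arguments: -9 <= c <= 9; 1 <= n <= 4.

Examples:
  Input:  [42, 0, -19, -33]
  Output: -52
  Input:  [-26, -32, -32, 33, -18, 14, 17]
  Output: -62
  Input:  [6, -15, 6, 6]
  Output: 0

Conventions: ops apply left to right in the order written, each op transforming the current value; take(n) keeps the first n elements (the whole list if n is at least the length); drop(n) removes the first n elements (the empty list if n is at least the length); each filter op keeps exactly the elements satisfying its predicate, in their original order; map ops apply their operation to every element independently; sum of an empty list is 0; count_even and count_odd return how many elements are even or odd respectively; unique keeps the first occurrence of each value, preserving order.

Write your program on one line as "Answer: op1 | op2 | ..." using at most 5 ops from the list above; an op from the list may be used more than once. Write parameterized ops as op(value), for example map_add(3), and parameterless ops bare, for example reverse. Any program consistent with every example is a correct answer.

sort_asc | reverse | unique | drop(2) | sum

Check, running the answer program on each example:
  [42, 0, -19, -33] -> [-33, -19, 0, 42] -> [42, 0, -19, -33] -> [42, 0, -19, -33] -> [-19, -33] -> -52
  [-26, -32, -32, 33, -18, 14, 17] -> [-32, -32, -26, -18, 14, 17, 33] -> [33, 17, 14, -18, -26, -32, -32] -> [33, 17, 14, -18, -26, -32] -> [14, -18, -26, -32] -> -62
  [6, -15, 6, 6] -> [-15, 6, 6, 6] -> [6, 6, 6, -15] -> [6, -15] -> [] -> 0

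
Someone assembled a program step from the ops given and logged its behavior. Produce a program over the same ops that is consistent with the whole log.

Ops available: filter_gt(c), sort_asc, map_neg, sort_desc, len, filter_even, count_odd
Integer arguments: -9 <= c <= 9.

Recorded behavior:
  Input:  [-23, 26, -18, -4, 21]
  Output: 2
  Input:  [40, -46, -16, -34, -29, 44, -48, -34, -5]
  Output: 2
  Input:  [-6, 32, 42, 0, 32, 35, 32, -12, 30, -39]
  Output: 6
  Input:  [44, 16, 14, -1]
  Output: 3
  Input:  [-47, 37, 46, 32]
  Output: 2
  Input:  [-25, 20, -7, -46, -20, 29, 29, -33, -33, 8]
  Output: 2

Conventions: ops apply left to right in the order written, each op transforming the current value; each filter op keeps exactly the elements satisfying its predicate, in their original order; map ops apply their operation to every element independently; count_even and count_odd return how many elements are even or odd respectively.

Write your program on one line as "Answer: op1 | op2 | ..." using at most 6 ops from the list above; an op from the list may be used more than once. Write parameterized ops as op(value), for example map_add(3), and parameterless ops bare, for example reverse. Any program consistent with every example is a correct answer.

filter_gt(-6) | sort_desc | filter_even | map_neg | len

Check, running the answer program on each example:
  [-23, 26, -18, -4, 21] -> [26, -4, 21] -> [26, 21, -4] -> [26, -4] -> [-26, 4] -> 2
  [40, -46, -16, -34, -29, 44, -48, -34, -5] -> [40, 44, -5] -> [44, 40, -5] -> [44, 40] -> [-44, -40] -> 2
  [-6, 32, 42, 0, 32, 35, 32, -12, 30, -39] -> [32, 42, 0, 32, 35, 32, 30] -> [42, 35, 32, 32, 32, 30, 0] -> [42, 32, 32, 32, 30, 0] -> [-42, -32, -32, -32, -30, 0] -> 6
  [44, 16, 14, -1] -> [44, 16, 14, -1] -> [44, 16, 14, -1] -> [44, 16, 14] -> [-44, -16, -14] -> 3
  [-47, 37, 46, 32] -> [37, 46, 32] -> [46, 37, 32] -> [46, 32] -> [-46, -32] -> 2
  [-25, 20, -7, -46, -20, 29, 29, -33, -33, 8] -> [20, 29, 29, 8] -> [29, 29, 20, 8] -> [20, 8] -> [-20, -8] -> 2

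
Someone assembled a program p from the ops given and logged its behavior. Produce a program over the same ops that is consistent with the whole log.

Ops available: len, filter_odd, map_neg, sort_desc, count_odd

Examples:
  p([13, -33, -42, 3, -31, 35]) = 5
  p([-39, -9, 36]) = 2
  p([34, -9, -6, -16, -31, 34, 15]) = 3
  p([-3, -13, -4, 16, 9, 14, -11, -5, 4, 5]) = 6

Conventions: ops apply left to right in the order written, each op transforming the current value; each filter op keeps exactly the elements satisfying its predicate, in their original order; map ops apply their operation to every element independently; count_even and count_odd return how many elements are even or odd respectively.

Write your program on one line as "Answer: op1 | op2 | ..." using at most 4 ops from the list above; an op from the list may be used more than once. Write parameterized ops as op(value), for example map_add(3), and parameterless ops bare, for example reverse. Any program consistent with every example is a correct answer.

sort_desc | filter_odd | len

Check, running the answer program on each example:
  [13, -33, -42, 3, -31, 35] -> [35, 13, 3, -31, -33, -42] -> [35, 13, 3, -31, -33] -> 5
  [-39, -9, 36] -> [36, -9, -39] -> [-9, -39] -> 2
  [34, -9, -6, -16, -31, 34, 15] -> [34, 34, 15, -6, -9, -16, -31] -> [15, -9, -31] -> 3
  [-3, -13, -4, 16, 9, 14, -11, -5, 4, 5] -> [16, 14, 9, 5, 4, -3, -4, -5, -11, -13] -> [9, 5, -3, -5, -11, -13] -> 6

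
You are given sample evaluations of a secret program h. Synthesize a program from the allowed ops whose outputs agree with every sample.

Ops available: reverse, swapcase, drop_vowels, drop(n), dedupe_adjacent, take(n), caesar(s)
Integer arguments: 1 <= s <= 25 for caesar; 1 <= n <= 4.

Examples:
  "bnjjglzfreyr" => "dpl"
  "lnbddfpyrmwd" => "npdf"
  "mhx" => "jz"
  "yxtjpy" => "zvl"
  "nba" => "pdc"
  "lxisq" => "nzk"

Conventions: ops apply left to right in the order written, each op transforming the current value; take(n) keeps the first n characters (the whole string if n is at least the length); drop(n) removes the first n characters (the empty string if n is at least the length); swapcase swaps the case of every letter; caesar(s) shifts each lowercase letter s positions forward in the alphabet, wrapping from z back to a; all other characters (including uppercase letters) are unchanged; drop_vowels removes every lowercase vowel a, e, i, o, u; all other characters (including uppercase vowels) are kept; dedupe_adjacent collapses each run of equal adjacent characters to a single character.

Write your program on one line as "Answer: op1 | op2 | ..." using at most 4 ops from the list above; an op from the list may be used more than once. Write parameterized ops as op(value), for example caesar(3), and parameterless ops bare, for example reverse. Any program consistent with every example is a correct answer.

dedupe_adjacent | take(4) | caesar(2) | drop_vowels

Check, running the answer program on each example:
  "bnjjglzfreyr" -> "bnjglzfreyr" -> "bnjg" -> "dpli" -> "dpl"
  "lnbddfpyrmwd" -> "lnbdfpyrmwd" -> "lnbd" -> "npdf" -> "npdf"
  "mhx" -> "mhx" -> "mhx" -> "ojz" -> "jz"
  "yxtjpy" -> "yxtjpy" -> "yxtj" -> "azvl" -> "zvl"
  "nba" -> "nba" -> "nba" -> "pdc" -> "pdc"
  "lxisq" -> "lxisq" -> "lxis" -> "nzku" -> "nzk"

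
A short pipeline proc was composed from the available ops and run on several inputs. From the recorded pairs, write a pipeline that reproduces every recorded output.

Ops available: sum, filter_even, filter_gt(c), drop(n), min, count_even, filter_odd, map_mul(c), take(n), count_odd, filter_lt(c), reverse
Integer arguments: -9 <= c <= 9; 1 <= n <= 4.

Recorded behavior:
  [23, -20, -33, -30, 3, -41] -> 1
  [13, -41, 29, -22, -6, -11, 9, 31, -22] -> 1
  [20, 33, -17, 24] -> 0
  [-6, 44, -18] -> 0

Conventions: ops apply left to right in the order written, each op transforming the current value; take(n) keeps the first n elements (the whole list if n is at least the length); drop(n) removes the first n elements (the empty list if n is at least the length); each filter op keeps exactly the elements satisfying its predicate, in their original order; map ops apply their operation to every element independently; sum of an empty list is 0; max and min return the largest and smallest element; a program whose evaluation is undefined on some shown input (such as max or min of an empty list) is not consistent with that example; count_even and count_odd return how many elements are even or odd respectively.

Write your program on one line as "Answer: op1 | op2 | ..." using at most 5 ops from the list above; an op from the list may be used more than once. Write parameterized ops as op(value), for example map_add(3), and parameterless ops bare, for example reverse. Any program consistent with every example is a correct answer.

drop(4) | map_mul(3) | filter_lt(3) | count_odd

Check, running the answer program on each example:
  [23, -20, -33, -30, 3, -41] -> [3, -41] -> [9, -123] -> [-123] -> 1
  [13, -41, 29, -22, -6, -11, 9, 31, -22] -> [-6, -11, 9, 31, -22] -> [-18, -33, 27, 93, -66] -> [-18, -33, -66] -> 1
  [20, 33, -17, 24] -> [] -> [] -> [] -> 0
  [-6, 44, -18] -> [] -> [] -> [] -> 0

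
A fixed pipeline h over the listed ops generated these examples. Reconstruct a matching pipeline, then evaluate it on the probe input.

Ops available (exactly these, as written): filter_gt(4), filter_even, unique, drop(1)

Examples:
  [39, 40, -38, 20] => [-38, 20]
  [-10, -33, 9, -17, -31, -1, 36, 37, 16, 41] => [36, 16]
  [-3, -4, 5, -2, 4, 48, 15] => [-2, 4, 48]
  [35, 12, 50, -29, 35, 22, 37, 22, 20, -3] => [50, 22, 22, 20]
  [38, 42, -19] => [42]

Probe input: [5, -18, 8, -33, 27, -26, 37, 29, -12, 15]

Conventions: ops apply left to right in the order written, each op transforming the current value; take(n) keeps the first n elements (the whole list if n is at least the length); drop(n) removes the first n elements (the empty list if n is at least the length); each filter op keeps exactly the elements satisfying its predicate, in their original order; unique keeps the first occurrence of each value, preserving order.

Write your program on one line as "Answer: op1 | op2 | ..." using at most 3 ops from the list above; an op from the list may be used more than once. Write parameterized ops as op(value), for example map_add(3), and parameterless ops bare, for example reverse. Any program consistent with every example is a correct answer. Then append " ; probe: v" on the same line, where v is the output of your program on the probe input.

filter_even | drop(1) ; probe: [8, -26, -12]

Check, running the answer program on each example:
  [39, 40, -38, 20] -> [40, -38, 20] -> [-38, 20]
  [-10, -33, 9, -17, -31, -1, 36, 37, 16, 41] -> [-10, 36, 16] -> [36, 16]
  [-3, -4, 5, -2, 4, 48, 15] -> [-4, -2, 4, 48] -> [-2, 4, 48]
  [35, 12, 50, -29, 35, 22, 37, 22, 20, -3] -> [12, 50, 22, 22, 20] -> [50, 22, 22, 20]
  [38, 42, -19] -> [38, 42] -> [42]
  probe: [5, -18, 8, -33, 27, -26, 37, 29, -12, 15] -> [-18, 8, -26, -12] -> [8, -26, -12]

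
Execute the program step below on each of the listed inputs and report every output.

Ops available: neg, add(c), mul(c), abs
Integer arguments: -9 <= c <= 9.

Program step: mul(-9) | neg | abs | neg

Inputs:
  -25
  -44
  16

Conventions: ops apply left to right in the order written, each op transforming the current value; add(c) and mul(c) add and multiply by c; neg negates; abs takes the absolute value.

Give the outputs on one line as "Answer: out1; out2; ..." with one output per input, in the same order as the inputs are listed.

Execution, op by op:
  -25 -> 225 -> -225 -> 225 -> -225
  -44 -> 396 -> -396 -> 396 -> -396
  16 -> -144 -> 144 -> 144 -> -144

-225; -396; -144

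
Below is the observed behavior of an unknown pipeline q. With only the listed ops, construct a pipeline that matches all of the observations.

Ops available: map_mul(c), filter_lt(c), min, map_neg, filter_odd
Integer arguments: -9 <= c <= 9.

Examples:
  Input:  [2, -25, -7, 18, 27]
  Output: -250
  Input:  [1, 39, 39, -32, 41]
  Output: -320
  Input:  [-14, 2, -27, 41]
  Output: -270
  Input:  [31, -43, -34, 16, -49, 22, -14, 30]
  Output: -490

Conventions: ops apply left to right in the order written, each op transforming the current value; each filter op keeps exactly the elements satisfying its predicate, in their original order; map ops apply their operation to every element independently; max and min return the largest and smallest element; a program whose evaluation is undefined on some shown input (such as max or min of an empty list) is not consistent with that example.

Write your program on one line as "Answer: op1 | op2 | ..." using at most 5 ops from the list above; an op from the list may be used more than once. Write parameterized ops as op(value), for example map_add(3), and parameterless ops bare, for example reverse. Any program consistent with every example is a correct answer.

filter_lt(2) | filter_lt(1) | map_mul(-2) | map_mul(-5) | min

Check, running the answer program on each example:
  [2, -25, -7, 18, 27] -> [-25, -7] -> [-25, -7] -> [50, 14] -> [-250, -70] -> -250
  [1, 39, 39, -32, 41] -> [1, -32] -> [-32] -> [64] -> [-320] -> -320
  [-14, 2, -27, 41] -> [-14, -27] -> [-14, -27] -> [28, 54] -> [-140, -270] -> -270
  [31, -43, -34, 16, -49, 22, -14, 30] -> [-43, -34, -49, -14] -> [-43, -34, -49, -14] -> [86, 68, 98, 28] -> [-430, -340, -490, -140] -> -490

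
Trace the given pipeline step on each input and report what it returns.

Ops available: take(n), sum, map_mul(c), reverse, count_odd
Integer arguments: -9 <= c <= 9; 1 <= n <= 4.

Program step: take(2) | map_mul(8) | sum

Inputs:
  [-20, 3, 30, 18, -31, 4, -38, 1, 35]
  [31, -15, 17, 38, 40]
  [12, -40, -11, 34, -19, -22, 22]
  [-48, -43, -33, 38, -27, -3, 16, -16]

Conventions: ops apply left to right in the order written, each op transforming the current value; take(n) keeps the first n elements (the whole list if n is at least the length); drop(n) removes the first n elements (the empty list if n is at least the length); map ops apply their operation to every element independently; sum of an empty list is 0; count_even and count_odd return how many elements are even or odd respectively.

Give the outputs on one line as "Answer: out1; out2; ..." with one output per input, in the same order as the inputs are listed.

Execution, op by op:
  [-20, 3, 30, 18, -31, 4, -38, 1, 35] -> [-20, 3] -> [-160, 24] -> -136
  [31, -15, 17, 38, 40] -> [31, -15] -> [248, -120] -> 128
  [12, -40, -11, 34, -19, -22, 22] -> [12, -40] -> [96, -320] -> -224
  [-48, -43, -33, 38, -27, -3, 16, -16] -> [-48, -43] -> [-384, -344] -> -728

-136; 128; -224; -728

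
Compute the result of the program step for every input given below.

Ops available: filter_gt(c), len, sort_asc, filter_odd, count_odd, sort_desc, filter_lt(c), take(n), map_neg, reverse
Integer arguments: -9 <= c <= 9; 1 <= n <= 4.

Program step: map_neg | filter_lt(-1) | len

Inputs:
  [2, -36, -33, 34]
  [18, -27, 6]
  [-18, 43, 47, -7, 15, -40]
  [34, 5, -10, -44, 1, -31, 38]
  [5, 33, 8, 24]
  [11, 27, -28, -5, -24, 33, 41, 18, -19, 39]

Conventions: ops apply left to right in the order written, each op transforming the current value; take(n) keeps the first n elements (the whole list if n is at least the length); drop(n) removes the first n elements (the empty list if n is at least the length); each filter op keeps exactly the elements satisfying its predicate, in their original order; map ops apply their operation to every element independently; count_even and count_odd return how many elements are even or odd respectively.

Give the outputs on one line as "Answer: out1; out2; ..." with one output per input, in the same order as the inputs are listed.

2; 2; 3; 3; 4; 6

Execution, op by op:
  [2, -36, -33, 34] -> [-2, 36, 33, -34] -> [-2, -34] -> 2
  [18, -27, 6] -> [-18, 27, -6] -> [-18, -6] -> 2
  [-18, 43, 47, -7, 15, -40] -> [18, -43, -47, 7, -15, 40] -> [-43, -47, -15] -> 3
  [34, 5, -10, -44, 1, -31, 38] -> [-34, -5, 10, 44, -1, 31, -38] -> [-34, -5, -38] -> 3
  [5, 33, 8, 24] -> [-5, -33, -8, -24] -> [-5, -33, -8, -24] -> 4
  [11, 27, -28, -5, -24, 33, 41, 18, -19, 39] -> [-11, -27, 28, 5, 24, -33, -41, -18, 19, -39] -> [-11, -27, -33, -41, -18, -39] -> 6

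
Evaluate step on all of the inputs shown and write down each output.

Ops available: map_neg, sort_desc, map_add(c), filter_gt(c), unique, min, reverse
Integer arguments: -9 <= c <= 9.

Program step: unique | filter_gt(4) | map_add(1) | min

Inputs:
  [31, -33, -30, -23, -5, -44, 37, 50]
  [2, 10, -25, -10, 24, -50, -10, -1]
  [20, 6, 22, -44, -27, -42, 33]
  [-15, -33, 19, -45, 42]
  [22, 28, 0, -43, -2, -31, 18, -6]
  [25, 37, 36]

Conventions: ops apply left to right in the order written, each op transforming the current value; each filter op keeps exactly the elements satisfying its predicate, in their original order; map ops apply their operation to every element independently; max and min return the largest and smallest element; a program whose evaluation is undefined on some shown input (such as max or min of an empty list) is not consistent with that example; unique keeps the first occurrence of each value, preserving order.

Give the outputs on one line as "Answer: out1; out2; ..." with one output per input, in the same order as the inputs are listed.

Execution, op by op:
  [31, -33, -30, -23, -5, -44, 37, 50] -> [31, -33, -30, -23, -5, -44, 37, 50] -> [31, 37, 50] -> [32, 38, 51] -> 32
  [2, 10, -25, -10, 24, -50, -10, -1] -> [2, 10, -25, -10, 24, -50, -1] -> [10, 24] -> [11, 25] -> 11
  [20, 6, 22, -44, -27, -42, 33] -> [20, 6, 22, -44, -27, -42, 33] -> [20, 6, 22, 33] -> [21, 7, 23, 34] -> 7
  [-15, -33, 19, -45, 42] -> [-15, -33, 19, -45, 42] -> [19, 42] -> [20, 43] -> 20
  [22, 28, 0, -43, -2, -31, 18, -6] -> [22, 28, 0, -43, -2, -31, 18, -6] -> [22, 28, 18] -> [23, 29, 19] -> 19
  [25, 37, 36] -> [25, 37, 36] -> [25, 37, 36] -> [26, 38, 37] -> 26

32; 11; 7; 20; 19; 26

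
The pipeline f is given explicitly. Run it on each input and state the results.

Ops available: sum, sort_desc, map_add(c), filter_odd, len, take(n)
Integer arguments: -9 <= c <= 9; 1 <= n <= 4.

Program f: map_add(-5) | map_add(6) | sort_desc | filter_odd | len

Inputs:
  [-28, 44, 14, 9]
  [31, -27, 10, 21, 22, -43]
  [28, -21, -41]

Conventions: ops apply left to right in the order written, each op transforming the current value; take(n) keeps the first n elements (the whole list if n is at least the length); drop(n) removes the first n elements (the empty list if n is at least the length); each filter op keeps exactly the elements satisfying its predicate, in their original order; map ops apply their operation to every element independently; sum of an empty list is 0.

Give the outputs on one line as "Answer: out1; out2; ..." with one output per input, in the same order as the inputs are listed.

Execution, op by op:
  [-28, 44, 14, 9] -> [-33, 39, 9, 4] -> [-27, 45, 15, 10] -> [45, 15, 10, -27] -> [45, 15, -27] -> 3
  [31, -27, 10, 21, 22, -43] -> [26, -32, 5, 16, 17, -48] -> [32, -26, 11, 22, 23, -42] -> [32, 23, 22, 11, -26, -42] -> [23, 11] -> 2
  [28, -21, -41] -> [23, -26, -46] -> [29, -20, -40] -> [29, -20, -40] -> [29] -> 1

3; 2; 1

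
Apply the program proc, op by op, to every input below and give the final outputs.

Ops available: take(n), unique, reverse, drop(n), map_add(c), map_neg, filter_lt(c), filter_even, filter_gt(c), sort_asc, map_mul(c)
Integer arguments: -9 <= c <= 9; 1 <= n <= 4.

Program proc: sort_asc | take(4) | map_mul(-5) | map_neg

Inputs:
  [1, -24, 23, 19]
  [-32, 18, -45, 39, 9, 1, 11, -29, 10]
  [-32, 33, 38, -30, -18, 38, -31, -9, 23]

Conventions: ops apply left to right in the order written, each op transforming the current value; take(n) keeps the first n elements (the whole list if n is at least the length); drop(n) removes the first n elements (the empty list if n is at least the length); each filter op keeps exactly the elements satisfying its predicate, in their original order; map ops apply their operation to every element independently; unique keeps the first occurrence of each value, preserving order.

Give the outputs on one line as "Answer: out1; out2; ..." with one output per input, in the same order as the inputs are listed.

[-120, 5, 95, 115]; [-225, -160, -145, 5]; [-160, -155, -150, -90]

Execution, op by op:
  [1, -24, 23, 19] -> [-24, 1, 19, 23] -> [-24, 1, 19, 23] -> [120, -5, -95, -115] -> [-120, 5, 95, 115]
  [-32, 18, -45, 39, 9, 1, 11, -29, 10] -> [-45, -32, -29, 1, 9, 10, 11, 18, 39] -> [-45, -32, -29, 1] -> [225, 160, 145, -5] -> [-225, -160, -145, 5]
  [-32, 33, 38, -30, -18, 38, -31, -9, 23] -> [-32, -31, -30, -18, -9, 23, 33, 38, 38] -> [-32, -31, -30, -18] -> [160, 155, 150, 90] -> [-160, -155, -150, -90]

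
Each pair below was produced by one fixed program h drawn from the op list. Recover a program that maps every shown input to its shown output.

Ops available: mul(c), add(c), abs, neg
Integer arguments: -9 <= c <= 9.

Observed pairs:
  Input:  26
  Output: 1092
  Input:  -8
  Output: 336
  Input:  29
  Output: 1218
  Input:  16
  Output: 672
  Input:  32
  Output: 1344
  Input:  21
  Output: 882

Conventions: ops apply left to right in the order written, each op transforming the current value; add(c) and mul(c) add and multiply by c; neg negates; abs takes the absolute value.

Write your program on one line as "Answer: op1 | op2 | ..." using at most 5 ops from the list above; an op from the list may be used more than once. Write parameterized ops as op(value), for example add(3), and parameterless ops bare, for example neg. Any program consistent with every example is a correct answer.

abs | neg | mul(6) | mul(-7)

Check, running the answer program on each example:
  26 -> 26 -> -26 -> -156 -> 1092
  -8 -> 8 -> -8 -> -48 -> 336
  29 -> 29 -> -29 -> -174 -> 1218
  16 -> 16 -> -16 -> -96 -> 672
  32 -> 32 -> -32 -> -192 -> 1344
  21 -> 21 -> -21 -> -126 -> 882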